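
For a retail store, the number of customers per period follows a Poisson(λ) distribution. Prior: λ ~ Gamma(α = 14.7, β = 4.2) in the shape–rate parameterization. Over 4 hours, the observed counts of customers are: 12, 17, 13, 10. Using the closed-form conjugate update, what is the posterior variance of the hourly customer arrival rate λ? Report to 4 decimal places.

With a Gamma(shape α, rate β) prior, the Poisson likelihood is conjugate: the posterior is Gamma(α + ΣXᵢ, β + n).
Sum of counts S = 52 over n = 4 hours.
Posterior: Gamma(α+S, β+n) = Gamma(14.7+52, 4.2+4) = Gamma(66.7, 8.2).
Var = α/β² = 66.7/8.2² = 0.9920.

0.9920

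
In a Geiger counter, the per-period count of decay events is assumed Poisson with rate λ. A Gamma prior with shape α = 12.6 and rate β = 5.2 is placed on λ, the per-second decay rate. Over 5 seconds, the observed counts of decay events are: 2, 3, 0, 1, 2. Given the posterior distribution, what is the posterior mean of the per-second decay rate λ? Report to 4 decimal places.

With a Gamma(shape α, rate β) prior, the Poisson likelihood is conjugate: the posterior is Gamma(α + ΣXᵢ, β + n).
Sum of counts S = 8 over n = 5 seconds.
Posterior: Gamma(α+S, β+n) = Gamma(12.6+8, 5.2+5) = Gamma(20.6, 10.2).
Posterior mean = α/β = 20.6/10.2 = 2.0196.

2.0196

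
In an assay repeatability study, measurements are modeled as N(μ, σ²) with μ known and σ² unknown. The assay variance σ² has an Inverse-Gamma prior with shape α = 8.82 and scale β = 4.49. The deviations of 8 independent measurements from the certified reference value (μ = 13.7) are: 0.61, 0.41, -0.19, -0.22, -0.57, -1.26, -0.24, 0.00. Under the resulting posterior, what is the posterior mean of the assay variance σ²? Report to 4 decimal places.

With known mean μ and an Inverse-Gamma(α, β) prior on σ², the Normal likelihood is conjugate: posterior is Inv-Gamma(α + n/2, β + Σ(xᵢ−μ)²/2).
Σ(xᵢ−μ)² = (0.61)² + (0.41)² + (-0.19)² + (-0.22)² + (-0.57)² + (-1.26)² + (-0.24)² + (0.00)² = 2.5948.
Posterior: Inv-Gamma(8.82 + 8/2, 4.49 + 2.5948/2) = Inv-Gamma(12.82, 5.78740).
E[σ²|data] = β/(α−1) = 5.78740/11.82 = 0.4896.

0.4896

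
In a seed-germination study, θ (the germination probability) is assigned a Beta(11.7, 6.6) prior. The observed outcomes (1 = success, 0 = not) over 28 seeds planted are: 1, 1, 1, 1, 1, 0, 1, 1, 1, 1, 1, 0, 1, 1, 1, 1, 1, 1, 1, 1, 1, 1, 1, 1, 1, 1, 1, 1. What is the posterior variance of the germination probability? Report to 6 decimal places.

The Beta prior is conjugate to a Binomial/Bernoulli likelihood; the update adds successes to α and failures to β.
Posterior: Beta(α+k, β+n−k) = Beta(11.7+26, 6.6+2) = Beta(37.7, 8.6).
Var = αβ/((α+β)²(α+β+1)) = 37.7·8.6/(46.3²·47.3) = 0.003198.

0.003198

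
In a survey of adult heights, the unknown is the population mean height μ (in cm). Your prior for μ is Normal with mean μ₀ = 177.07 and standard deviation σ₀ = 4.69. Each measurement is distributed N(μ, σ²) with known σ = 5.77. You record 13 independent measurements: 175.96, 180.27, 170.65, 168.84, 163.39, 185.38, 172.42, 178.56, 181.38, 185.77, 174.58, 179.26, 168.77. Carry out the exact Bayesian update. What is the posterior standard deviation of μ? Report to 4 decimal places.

1.5146

For Normal data with known variance σ², a Normal(μ₀, σ₀²) prior on μ is conjugate. Posterior precision = 1/σ₀² + n/σ²; posterior mean is the precision-weighted average of μ₀ and x̄.
σ₀² = 4.69² = 21.9961, σ² = 5.77² = 33.2929; σ² + n·σ₀² = 33.2929 + 13·21.9961 = 319.2422.
Posterior precision = 1/σ₀² + n/σ² = 1/21.9961 + 13/33.2929 = (σ² + n·σ₀²)/(σ₀²σ²) = 319.2422/(21.9961·33.2929); posterior variance σₙ² = σ₀²σ²/(σ² + n·σ₀²) = 21.9961·33.2929/319.2422 = 2.293913.
Posterior SD = √σₙ² = √(21.9961·33.2929/319.2422) = 1.5146.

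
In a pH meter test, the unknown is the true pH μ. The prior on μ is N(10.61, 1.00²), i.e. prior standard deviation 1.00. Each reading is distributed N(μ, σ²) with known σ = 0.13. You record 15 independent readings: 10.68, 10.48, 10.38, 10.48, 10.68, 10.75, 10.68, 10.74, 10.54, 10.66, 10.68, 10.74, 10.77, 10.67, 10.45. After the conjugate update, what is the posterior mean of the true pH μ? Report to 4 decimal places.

For Normal data with known variance σ², a Normal(μ₀, σ₀²) prior on μ is conjugate. Posterior precision = 1/σ₀² + n/σ²; posterior mean is the precision-weighted average of μ₀ and x̄.
Σxᵢ = 10.68 + 10.48 + 10.38 + 10.48 + 10.68 + 10.75 + 10.68 + 10.74 + 10.54 + 10.66 + 10.68 + 10.74 + 10.77 + 10.67 + 10.45 = 159.38, so n·x̄ = 159.38.
σ₀² = 1.00² = 1, σ² = 0.13² = 0.0169; σ² + n·σ₀² = 0.0169 + 15·1 = 15.0169.
Posterior mean = (μ₀/σ₀² + n·x̄/σ²)/(1/σ₀² + n/σ²) = (σ²·μ₀ + σ₀²·n·x̄)/(σ² + n·σ₀²) = (0.0169·10.61 + 1·159.38)/15.0169 = 159.559309/15.0169 = 10.6253.

10.6253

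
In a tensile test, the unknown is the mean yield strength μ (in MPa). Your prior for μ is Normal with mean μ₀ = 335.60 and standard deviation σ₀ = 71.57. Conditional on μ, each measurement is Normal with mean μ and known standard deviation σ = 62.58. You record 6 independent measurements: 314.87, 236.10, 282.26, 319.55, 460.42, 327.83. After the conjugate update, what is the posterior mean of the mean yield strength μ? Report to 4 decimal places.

324.8720

For Normal data with known variance σ², a Normal(μ₀, σ₀²) prior on μ is conjugate. Posterior precision = 1/σ₀² + n/σ²; posterior mean is the precision-weighted average of μ₀ and x̄.
Σxᵢ = 314.87 + 236.10 + 282.26 + 319.55 + 460.42 + 327.83 = 1941.03, so n·x̄ = 1941.03.
σ₀² = 71.57² = 5122.2649, σ² = 62.58² = 3916.2564; σ² + n·σ₀² = 3916.2564 + 6·5122.2649 = 34649.8458.
Posterior mean = (μ₀/σ₀² + n·x̄/σ²)/(1/σ₀² + n/σ²) = (σ²·μ₀ + σ₀²·n·x̄)/(σ² + n·σ₀²) = (3916.2564·335.60 + 5122.2649·1941.03)/34649.8458 = 11256765.486687/34649.8458 = 324.8720.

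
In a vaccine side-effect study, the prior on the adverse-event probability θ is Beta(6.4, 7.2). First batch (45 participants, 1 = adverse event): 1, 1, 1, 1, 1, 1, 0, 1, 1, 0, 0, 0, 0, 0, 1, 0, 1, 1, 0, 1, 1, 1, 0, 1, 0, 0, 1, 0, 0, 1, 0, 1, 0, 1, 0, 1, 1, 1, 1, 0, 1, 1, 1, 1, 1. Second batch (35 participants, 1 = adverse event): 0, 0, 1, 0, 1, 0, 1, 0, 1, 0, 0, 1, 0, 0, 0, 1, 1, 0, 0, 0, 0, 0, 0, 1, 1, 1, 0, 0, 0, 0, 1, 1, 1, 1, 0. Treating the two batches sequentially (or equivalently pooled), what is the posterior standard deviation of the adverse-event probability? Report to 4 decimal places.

0.0514

The Beta prior is conjugate to a Binomial/Bernoulli likelihood; the update adds successes to α and failures to β.
After batch 1: Beta(6.4+28, 7.2+17) = Beta(34.4, 24.2).
After batch 2: Beta(34.4+14, 24.2+21) = Beta(48.4, 45.2).
Var = αβ/((α+β)²(α+β+1)) = 48.4·45.2/(93.6²·94.6) = 0.00263962; SD = √0.00263962 = 0.0514.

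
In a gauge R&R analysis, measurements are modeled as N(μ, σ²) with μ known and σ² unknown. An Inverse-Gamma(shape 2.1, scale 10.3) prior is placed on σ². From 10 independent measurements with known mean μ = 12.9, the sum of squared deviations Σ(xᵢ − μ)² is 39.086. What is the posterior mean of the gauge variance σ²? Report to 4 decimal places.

4.8923

With known mean μ and an Inverse-Gamma(α, β) prior on σ², the Normal likelihood is conjugate: posterior is Inv-Gamma(α + n/2, β + Σ(xᵢ−μ)²/2).
Posterior: Inv-Gamma(2.1 + 10/2, 10.3 + 39.086/2) = Inv-Gamma(7.10, 29.8430).
E[σ²|data] = β/(α−1) = 29.8430/6.10 = 4.8923.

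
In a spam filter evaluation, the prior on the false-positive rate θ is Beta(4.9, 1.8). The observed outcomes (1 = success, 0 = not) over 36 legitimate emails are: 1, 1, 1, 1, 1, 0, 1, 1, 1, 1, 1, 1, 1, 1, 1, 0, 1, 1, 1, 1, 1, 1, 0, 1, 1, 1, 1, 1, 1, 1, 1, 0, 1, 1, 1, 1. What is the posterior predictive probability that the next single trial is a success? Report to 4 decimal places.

The Beta prior is conjugate to a Binomial/Bernoulli likelihood; the update adds successes to α and failures to β.
Posterior: Beta(α+k, β+n−k) = Beta(4.9+32, 1.8+4) = Beta(36.9, 5.8).
For a single future Bernoulli trial, P(success | data) = α/(α+β) = 0.8642.

0.8642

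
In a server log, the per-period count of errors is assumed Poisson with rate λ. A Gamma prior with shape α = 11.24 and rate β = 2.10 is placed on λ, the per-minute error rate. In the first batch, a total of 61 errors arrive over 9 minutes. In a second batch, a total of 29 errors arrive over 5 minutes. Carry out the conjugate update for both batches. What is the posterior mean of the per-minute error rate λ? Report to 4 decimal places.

With a Gamma(shape α, rate β) prior, the Poisson likelihood is conjugate: the posterior is Gamma(α + ΣXᵢ, β + n).
After batch 1: Gamma(α+S, β+n) = Gamma(11.24+61, 2.10+9) = Gamma(72.24, 11.10).
After batch 2: Gamma(α+S, β+n) = Gamma(72.24+29, 11.10+5) = Gamma(101.24, 16.10).
Posterior mean = α/β = 101.24/16.10 = 6.2882.

6.2882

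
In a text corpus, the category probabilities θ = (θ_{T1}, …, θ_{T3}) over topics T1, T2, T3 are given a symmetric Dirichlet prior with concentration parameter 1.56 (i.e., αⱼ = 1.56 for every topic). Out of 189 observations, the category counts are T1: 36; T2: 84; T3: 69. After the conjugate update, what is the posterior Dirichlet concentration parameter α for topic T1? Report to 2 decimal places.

37.56

The Dirichlet prior is conjugate to the Multinomial likelihood: each posterior αⱼ = prior αⱼ + observed count nⱼ.
Posterior concentration: (37.56, 85.56, 70.56), total = 193.68.
α_{T1} = 1.56 + 36 = 37.56.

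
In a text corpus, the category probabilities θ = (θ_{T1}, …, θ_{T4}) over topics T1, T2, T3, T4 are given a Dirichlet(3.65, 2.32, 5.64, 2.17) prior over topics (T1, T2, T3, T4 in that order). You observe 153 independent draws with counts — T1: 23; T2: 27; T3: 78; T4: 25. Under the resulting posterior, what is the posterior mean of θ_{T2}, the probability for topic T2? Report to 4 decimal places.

The Dirichlet prior is conjugate to the Multinomial likelihood: each posterior αⱼ = prior αⱼ + observed count nⱼ.
Posterior concentration: (26.65, 29.32, 83.64, 27.17), total = 166.78.
E[θ_{T2}|data] = α_{T2}/Σα = 29.32/166.78 = 0.1758.

0.1758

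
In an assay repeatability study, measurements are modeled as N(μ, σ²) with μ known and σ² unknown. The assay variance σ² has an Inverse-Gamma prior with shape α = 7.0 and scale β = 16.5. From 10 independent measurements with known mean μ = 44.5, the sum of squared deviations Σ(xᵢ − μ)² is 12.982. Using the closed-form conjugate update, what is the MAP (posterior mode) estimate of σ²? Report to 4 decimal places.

With known mean μ and an Inverse-Gamma(α, β) prior on σ², the Normal likelihood is conjugate: posterior is Inv-Gamma(α + n/2, β + Σ(xᵢ−μ)²/2).
Posterior: Inv-Gamma(7.0 + 10/2, 16.5 + 12.982/2) = Inv-Gamma(12.00, 22.9910).
Mode = β/(α+1) = 22.9910/13.00 = 1.7685.

1.7685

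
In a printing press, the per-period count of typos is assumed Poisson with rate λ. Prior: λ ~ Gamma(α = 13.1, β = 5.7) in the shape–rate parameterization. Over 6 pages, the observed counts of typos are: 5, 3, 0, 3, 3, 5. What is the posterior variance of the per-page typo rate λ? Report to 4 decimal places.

With a Gamma(shape α, rate β) prior, the Poisson likelihood is conjugate: the posterior is Gamma(α + ΣXᵢ, β + n).
Sum of counts S = 19 over n = 6 pages.
Posterior: Gamma(α+S, β+n) = Gamma(13.1+19, 5.7+6) = Gamma(32.1, 11.7).
Var = α/β² = 32.1/11.7² = 0.2345.

0.2345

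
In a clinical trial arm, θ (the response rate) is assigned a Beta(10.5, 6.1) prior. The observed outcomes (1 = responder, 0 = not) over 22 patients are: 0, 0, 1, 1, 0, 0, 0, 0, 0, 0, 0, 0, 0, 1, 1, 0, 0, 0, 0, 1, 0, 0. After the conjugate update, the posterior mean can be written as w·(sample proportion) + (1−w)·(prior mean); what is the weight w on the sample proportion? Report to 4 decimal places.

0.5699

The Beta prior is conjugate to a Binomial/Bernoulli likelihood; the update adds successes to α and failures to β.
Posterior mean = (α₀+k)/(α₀+β₀+n) = [n/(α₀+β₀+n)]·(k/n) + [(α₀+β₀)/(α₀+β₀+n)]·α₀/(α₀+β₀), so only n and the prior enter the weight.
The weight on the data is w = n/(α₀+β₀+n) = 22/(10.5+6.1+22) = 22/38.6 = 0.5699.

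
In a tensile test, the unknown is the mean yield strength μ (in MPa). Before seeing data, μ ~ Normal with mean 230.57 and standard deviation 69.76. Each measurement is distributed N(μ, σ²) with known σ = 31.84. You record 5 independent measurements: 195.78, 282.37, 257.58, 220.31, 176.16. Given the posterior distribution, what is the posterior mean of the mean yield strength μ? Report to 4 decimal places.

For Normal data with known variance σ², a Normal(μ₀, σ₀²) prior on μ is conjugate. Posterior precision = 1/σ₀² + n/σ²; posterior mean is the precision-weighted average of μ₀ and x̄.
Σxᵢ = 195.78 + 282.37 + 257.58 + 220.31 + 176.16 = 1132.2, so n·x̄ = 1132.2.
σ₀² = 69.76² = 4866.4576, σ² = 31.84² = 1013.7856; σ² + n·σ₀² = 1013.7856 + 5·4866.4576 = 25346.0736.
Posterior mean = (μ₀/σ₀² + n·x̄/σ²)/(1/σ₀² + n/σ²) = (σ²·μ₀ + σ₀²·n·x̄)/(σ² + n·σ₀²) = (1013.7856·230.57 + 4866.4576·1132.2)/25346.0736 = 5743551.840512/25346.0736 = 226.6052.

226.6052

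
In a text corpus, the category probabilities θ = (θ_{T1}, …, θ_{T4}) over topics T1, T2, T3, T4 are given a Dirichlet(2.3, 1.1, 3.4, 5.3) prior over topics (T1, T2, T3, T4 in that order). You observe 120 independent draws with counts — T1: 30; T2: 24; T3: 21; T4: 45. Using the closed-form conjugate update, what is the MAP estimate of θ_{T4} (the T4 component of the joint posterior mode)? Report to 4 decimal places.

The Dirichlet prior is conjugate to the Multinomial likelihood: each posterior αⱼ = prior αⱼ + observed count nⱼ.
Posterior concentration: (32.3, 25.1, 24.4, 50.3), total = 132.1.
Joint mode component: (α_{T4}−1)/(Σα−K) = 49.3/128.1 = 0.3849.

0.3849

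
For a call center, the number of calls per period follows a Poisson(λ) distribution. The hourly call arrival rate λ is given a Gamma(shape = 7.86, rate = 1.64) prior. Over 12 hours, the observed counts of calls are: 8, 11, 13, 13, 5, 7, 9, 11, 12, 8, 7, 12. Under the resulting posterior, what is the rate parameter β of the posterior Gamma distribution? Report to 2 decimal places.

With a Gamma(shape α, rate β) prior, the Poisson likelihood is conjugate: the posterior is Gamma(α + ΣXᵢ, β + n).
Sum of counts S = 116 over n = 12 hours.
Posterior: Gamma(α+S, β+n) = Gamma(7.86+116, 1.64+12) = Gamma(123.86, 13.64).
Posterior β = 13.64.

13.64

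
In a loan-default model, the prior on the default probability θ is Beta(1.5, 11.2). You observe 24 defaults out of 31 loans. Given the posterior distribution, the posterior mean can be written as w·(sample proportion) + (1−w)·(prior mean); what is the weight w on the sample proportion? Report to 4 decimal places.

The Beta prior is conjugate to a Binomial/Bernoulli likelihood; the update adds successes to α and failures to β.
Posterior mean = (α₀+k)/(α₀+β₀+n) = [n/(α₀+β₀+n)]·(k/n) + [(α₀+β₀)/(α₀+β₀+n)]·α₀/(α₀+β₀), so only n and the prior enter the weight.
The weight on the data is w = n/(α₀+β₀+n) = 31/(1.5+11.2+31) = 31/43.7 = 0.7094.

0.7094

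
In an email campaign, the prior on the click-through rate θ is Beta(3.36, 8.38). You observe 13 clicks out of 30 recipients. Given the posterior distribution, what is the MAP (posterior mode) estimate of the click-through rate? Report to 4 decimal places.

0.3865

The Beta prior is conjugate to a Binomial/Bernoulli likelihood; the update adds successes to α and failures to β.
Posterior: Beta(α+k, β+n−k) = Beta(3.36+13, 8.38+17) = Beta(16.36, 25.38).
Mode of Beta(a,b) for a,b>1 is (a−1)/(a+b−2) = 15.36/39.74 = 0.3865.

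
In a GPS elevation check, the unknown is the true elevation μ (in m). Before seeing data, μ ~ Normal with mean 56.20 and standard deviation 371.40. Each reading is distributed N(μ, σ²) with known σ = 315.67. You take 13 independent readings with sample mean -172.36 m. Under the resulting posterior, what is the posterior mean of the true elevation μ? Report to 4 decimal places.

-160.3276

For Normal data with known variance σ², a Normal(μ₀, σ₀²) prior on μ is conjugate. Posterior precision = 1/σ₀² + n/σ²; posterior mean is the precision-weighted average of μ₀ and x̄.
n·x̄ = 13·(-172.36) = -2240.68.
σ₀² = 371.40² = 137937.96, σ² = 315.67² = 99647.5489; σ² + n·σ₀² = 99647.5489 + 13·137937.96 = 1892841.0289.
Posterior mean = (μ₀/σ₀² + n·x̄/σ²)/(1/σ₀² + n/σ²) = (σ²·μ₀ + σ₀²·n·x̄)/(σ² + n·σ₀²) = (99647.5489·56.20 + 137937.96·(-2240.68))/1892841.0289 = -303474635.96462/1892841.0289 = -160.3276.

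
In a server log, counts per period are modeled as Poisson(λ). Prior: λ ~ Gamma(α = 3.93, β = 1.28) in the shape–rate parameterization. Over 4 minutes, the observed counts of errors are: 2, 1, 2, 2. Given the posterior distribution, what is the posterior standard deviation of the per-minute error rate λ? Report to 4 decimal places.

With a Gamma(shape α, rate β) prior, the Poisson likelihood is conjugate: the posterior is Gamma(α + ΣXᵢ, β + n).
Sum of counts S = 7 over n = 4 minutes.
Posterior: Gamma(α+S, β+n) = Gamma(3.93+7, 1.28+4) = Gamma(10.93, 5.28).
SD = √α/β = √10.93/5.28 = 0.6261.

0.6261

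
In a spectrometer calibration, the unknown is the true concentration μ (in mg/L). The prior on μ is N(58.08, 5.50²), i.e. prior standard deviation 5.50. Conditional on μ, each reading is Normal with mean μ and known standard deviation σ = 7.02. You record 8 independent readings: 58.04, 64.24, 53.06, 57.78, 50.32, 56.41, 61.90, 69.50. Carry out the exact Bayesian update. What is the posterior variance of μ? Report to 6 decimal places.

For Normal data with known variance σ², a Normal(μ₀, σ₀²) prior on μ is conjugate. Posterior precision = 1/σ₀² + n/σ²; posterior mean is the precision-weighted average of μ₀ and x̄.
σ₀² = 5.50² = 30.25, σ² = 7.02² = 49.2804; σ² + n·σ₀² = 49.2804 + 8·30.25 = 291.2804.
Posterior precision = 1/σ₀² + n/σ² = 1/30.25 + 8/49.2804 = (σ² + n·σ₀²)/(σ₀²σ²) = 291.2804/(30.25·49.2804); posterior variance σₙ² = σ₀²σ²/(σ² + n·σ₀²) = 30.25·49.2804/291.2804 = 5.117859.

5.117859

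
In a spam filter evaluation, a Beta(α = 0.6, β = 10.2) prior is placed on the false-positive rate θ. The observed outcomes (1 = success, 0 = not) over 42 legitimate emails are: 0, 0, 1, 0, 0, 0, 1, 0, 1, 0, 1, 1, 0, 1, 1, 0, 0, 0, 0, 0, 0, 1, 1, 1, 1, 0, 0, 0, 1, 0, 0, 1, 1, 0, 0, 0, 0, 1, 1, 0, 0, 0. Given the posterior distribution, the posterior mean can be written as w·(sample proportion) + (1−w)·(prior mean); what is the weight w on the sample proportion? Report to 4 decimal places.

The Beta prior is conjugate to a Binomial/Bernoulli likelihood; the update adds successes to α and failures to β.
Posterior mean = (α₀+k)/(α₀+β₀+n) = [n/(α₀+β₀+n)]·(k/n) + [(α₀+β₀)/(α₀+β₀+n)]·α₀/(α₀+β₀), so only n and the prior enter the weight.
The weight on the data is w = n/(α₀+β₀+n) = 42/(0.6+10.2+42) = 42/52.8 = 0.7955.

0.7955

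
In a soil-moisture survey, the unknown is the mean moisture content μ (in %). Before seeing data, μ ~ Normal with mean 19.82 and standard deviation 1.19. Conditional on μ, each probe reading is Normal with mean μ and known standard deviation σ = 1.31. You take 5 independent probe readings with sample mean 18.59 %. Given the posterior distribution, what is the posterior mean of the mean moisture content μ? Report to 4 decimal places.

18.8300

For Normal data with known variance σ², a Normal(μ₀, σ₀²) prior on μ is conjugate. Posterior precision = 1/σ₀² + n/σ²; posterior mean is the precision-weighted average of μ₀ and x̄.
n·x̄ = 5·18.59 = 92.95.
σ₀² = 1.19² = 1.4161, σ² = 1.31² = 1.7161; σ² + n·σ₀² = 1.7161 + 5·1.4161 = 8.7966.
Posterior mean = (μ₀/σ₀² + n·x̄/σ²)/(1/σ₀² + n/σ²) = (σ²·μ₀ + σ₀²·n·x̄)/(σ² + n·σ₀²) = (1.7161·19.82 + 1.4161·92.95)/8.7966 = 165.639597/8.7966 = 18.8300.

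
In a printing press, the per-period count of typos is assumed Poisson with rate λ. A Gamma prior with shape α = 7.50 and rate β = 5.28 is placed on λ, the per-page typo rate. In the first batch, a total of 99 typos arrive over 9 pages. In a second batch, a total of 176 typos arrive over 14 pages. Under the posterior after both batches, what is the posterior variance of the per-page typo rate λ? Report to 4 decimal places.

With a Gamma(shape α, rate β) prior, the Poisson likelihood is conjugate: the posterior is Gamma(α + ΣXᵢ, β + n).
After batch 1: Gamma(α+S, β+n) = Gamma(7.50+99, 5.28+9) = Gamma(106.50, 14.28).
After batch 2: Gamma(α+S, β+n) = Gamma(106.50+176, 14.28+14) = Gamma(282.50, 28.28).
Var = α/β² = 282.50/28.28² = 0.3532.

0.3532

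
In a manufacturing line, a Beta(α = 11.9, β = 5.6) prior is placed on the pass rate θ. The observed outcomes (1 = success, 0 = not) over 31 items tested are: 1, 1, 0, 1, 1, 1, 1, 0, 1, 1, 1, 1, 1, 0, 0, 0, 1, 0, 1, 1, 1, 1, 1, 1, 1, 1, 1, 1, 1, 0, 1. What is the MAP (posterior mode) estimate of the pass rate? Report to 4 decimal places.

0.7505

The Beta prior is conjugate to a Binomial/Bernoulli likelihood; the update adds successes to α and failures to β.
Posterior: Beta(α+k, β+n−k) = Beta(11.9+24, 5.6+7) = Beta(35.9, 12.6).
Mode of Beta(a,b) for a,b>1 is (a−1)/(a+b−2) = 34.9/46.5 = 0.7505.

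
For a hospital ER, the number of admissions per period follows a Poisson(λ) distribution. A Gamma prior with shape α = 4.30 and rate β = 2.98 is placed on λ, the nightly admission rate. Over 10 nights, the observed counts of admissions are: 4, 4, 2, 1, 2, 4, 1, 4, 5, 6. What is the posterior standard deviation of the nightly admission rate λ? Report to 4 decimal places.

With a Gamma(shape α, rate β) prior, the Poisson likelihood is conjugate: the posterior is Gamma(α + ΣXᵢ, β + n).
Sum of counts S = 33 over n = 10 nights.
Posterior: Gamma(α+S, β+n) = Gamma(4.30+33, 2.98+10) = Gamma(37.30, 12.98).
SD = √α/β = √37.30/12.98 = 0.4705.

0.4705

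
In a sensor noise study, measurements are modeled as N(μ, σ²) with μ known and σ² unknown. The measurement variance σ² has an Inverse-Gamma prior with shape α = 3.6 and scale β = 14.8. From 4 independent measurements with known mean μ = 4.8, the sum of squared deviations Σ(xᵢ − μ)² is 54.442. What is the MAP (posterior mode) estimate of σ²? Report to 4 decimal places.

With known mean μ and an Inverse-Gamma(α, β) prior on σ², the Normal likelihood is conjugate: posterior is Inv-Gamma(α + n/2, β + Σ(xᵢ−μ)²/2).
Posterior: Inv-Gamma(3.6 + 4/2, 14.8 + 54.442/2) = Inv-Gamma(5.60, 42.0210).
Mode = β/(α+1) = 42.0210/6.60 = 6.3668.

6.3668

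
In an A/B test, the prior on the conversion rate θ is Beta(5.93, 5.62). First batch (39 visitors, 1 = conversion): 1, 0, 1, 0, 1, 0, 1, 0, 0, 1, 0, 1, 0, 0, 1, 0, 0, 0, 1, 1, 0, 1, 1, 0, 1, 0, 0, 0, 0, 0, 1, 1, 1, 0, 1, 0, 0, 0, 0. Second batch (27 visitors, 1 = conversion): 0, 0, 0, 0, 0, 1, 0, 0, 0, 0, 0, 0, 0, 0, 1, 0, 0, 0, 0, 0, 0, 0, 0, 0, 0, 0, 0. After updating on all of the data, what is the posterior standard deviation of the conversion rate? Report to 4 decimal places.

The Beta prior is conjugate to a Binomial/Bernoulli likelihood; the update adds successes to α and failures to β.
After batch 1: Beta(5.93+16, 5.62+23) = Beta(21.93, 28.62).
After batch 2: Beta(21.93+2, 28.62+25) = Beta(23.93, 53.62).
Var = αβ/((α+β)²(α+β+1)) = 23.93·53.62/(77.55²·78.55) = 0.00271619; SD = √0.00271619 = 0.0521.

0.0521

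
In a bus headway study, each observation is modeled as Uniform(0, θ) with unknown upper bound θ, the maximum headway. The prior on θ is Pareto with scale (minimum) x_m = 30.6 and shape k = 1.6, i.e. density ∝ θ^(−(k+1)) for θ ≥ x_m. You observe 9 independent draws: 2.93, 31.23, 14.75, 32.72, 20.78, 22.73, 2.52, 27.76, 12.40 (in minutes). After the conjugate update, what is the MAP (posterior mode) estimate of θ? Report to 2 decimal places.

A Pareto(scale x_m, shape k) prior on the upper bound θ of Uniform(0, θ) is conjugate: posterior is Pareto(max(x_m, max xᵢ), k + n).
Sample maximum = 32.72; prior scale x_m = 30.6 → posterior scale = max = 32.72.
Posterior shape = 1.6 + 9 = 10.6.
The Pareto density is decreasing on [x_m, ∞), so the mode is x_m = 32.72.

32.72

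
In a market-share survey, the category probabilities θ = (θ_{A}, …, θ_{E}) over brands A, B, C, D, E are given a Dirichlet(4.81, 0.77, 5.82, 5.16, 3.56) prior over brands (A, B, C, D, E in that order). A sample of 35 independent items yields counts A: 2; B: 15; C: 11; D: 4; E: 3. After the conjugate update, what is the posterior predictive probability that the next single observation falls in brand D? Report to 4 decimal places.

0.1662

The Dirichlet prior is conjugate to the Multinomial likelihood: each posterior αⱼ = prior αⱼ + observed count nⱼ.
Posterior concentration: (6.81, 15.77, 16.82, 9.16, 6.56), total = 55.12.
P(next = D | data) = α_{D}/Σα = 0.1662.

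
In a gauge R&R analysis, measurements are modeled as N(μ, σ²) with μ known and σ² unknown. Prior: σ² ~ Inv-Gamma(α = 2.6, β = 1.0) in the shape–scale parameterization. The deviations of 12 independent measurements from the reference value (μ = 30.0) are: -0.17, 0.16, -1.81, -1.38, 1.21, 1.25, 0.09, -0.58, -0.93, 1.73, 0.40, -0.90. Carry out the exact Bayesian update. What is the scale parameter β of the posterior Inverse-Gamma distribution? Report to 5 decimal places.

With known mean μ and an Inverse-Gamma(α, β) prior on σ², the Normal likelihood is conjugate: posterior is Inv-Gamma(α + n/2, β + Σ(xᵢ−μ)²/2).
Σ(xᵢ−μ)² = (-0.17)² + (0.16)² + (-1.81)² + (-1.38)² + (1.21)² + (1.25)² + (0.09)² + (-0.58)² + (-0.93)² + (1.73)² + (0.40)² + (-0.90)² = 13.4339.
Posterior: Inv-Gamma(2.6 + 12/2, 1.0 + 13.4339/2) = Inv-Gamma(8.60, 7.71695).
Posterior β = 7.71695.

7.71695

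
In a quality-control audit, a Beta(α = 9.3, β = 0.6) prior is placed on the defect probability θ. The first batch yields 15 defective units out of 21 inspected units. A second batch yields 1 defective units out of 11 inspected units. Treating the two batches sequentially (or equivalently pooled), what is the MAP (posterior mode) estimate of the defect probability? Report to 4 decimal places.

0.6090

The Beta prior is conjugate to a Binomial/Bernoulli likelihood; the update adds successes to α and failures to β.
After batch 1: Beta(9.3+15, 0.6+6) = Beta(24.3, 6.6).
After batch 2: Beta(24.3+1, 6.6+10) = Beta(25.3, 16.6).
Mode of Beta(a,b) for a,b>1 is (a−1)/(a+b−2) = 24.3/39.9 = 0.6090.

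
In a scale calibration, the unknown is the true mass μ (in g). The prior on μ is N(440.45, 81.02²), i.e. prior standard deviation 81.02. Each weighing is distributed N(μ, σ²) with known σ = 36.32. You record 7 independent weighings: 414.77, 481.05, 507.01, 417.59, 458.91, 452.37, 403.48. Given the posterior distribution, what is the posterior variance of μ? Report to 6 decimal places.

For Normal data with known variance σ², a Normal(μ₀, σ₀²) prior on μ is conjugate. Posterior precision = 1/σ₀² + n/σ²; posterior mean is the precision-weighted average of μ₀ and x̄.
σ₀² = 81.02² = 6564.2404, σ² = 36.32² = 1319.1424; σ² + n·σ₀² = 1319.1424 + 7·6564.2404 = 47268.8252.
Posterior precision = 1/σ₀² + n/σ² = 1/6564.2404 + 7/1319.1424 = (σ² + n·σ₀²)/(σ₀²σ²) = 47268.8252/(6564.2404·1319.1424); posterior variance σₙ² = σ₀²σ²/(σ² + n·σ₀²) = 6564.2404·1319.1424/47268.8252 = 183.189825.

183.189825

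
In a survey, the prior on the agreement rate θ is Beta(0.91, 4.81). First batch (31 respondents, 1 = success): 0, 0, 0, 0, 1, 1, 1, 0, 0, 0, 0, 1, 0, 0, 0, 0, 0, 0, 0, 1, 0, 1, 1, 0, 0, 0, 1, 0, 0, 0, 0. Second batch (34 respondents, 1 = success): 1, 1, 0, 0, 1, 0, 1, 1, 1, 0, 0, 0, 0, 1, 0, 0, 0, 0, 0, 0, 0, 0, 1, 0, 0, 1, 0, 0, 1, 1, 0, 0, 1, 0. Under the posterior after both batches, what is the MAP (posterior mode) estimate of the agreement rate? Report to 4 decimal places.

The Beta prior is conjugate to a Binomial/Bernoulli likelihood; the update adds successes to α and failures to β.
After batch 1: Beta(0.91+8, 4.81+23) = Beta(8.91, 27.81).
After batch 2: Beta(8.91+12, 27.81+22) = Beta(20.91, 49.81).
Mode of Beta(a,b) for a,b>1 is (a−1)/(a+b−2) = 19.91/68.72 = 0.2897.

0.2897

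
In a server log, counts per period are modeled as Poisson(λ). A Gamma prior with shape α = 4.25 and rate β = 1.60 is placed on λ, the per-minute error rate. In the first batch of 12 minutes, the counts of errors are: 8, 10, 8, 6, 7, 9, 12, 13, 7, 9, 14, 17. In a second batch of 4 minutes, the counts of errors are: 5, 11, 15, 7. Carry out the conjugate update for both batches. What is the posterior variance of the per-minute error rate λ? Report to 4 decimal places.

With a Gamma(shape α, rate β) prior, the Poisson likelihood is conjugate: the posterior is Gamma(α + ΣXᵢ, β + n).
Batch 1: sum of counts S = 120 over n = 12 minutes.
After batch 1: Gamma(α+S, β+n) = Gamma(4.25+120, 1.60+12) = Gamma(124.25, 13.60).
Batch 2: sum of counts S = 38 over n = 4 minutes.
After batch 2: Gamma(α+S, β+n) = Gamma(124.25+38, 13.60+4) = Gamma(162.25, 17.60).
Var = α/β² = 162.25/17.60² = 0.5238.

0.5238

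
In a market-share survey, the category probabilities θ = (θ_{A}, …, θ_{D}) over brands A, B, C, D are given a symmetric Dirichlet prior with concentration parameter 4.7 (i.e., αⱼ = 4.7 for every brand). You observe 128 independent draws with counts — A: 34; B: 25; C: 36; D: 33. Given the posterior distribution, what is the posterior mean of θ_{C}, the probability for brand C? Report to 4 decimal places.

0.2772

The Dirichlet prior is conjugate to the Multinomial likelihood: each posterior αⱼ = prior αⱼ + observed count nⱼ.
Posterior concentration: (38.7, 29.7, 40.7, 37.7), total = 146.8.
E[θ_{C}|data] = α_{C}/Σα = 40.7/146.8 = 0.2772.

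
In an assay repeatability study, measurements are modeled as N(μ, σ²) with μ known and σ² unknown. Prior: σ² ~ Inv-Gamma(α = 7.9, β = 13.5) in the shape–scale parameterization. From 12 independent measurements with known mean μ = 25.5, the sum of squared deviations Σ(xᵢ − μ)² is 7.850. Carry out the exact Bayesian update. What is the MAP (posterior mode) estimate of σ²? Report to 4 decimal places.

With known mean μ and an Inverse-Gamma(α, β) prior on σ², the Normal likelihood is conjugate: posterior is Inv-Gamma(α + n/2, β + Σ(xᵢ−μ)²/2).
Posterior: Inv-Gamma(7.9 + 12/2, 13.5 + 7.850/2) = Inv-Gamma(13.90, 17.4250).
Mode = β/(α+1) = 17.4250/14.90 = 1.1695.

1.1695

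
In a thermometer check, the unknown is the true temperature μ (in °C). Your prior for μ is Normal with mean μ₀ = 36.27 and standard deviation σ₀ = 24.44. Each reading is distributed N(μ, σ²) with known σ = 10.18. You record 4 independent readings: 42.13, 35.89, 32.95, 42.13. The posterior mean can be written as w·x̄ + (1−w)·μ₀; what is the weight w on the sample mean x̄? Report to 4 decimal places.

For Normal data with known variance σ², a Normal(μ₀, σ₀²) prior on μ is conjugate. Posterior precision = 1/σ₀² + n/σ²; posterior mean is the precision-weighted average of μ₀ and x̄.
σ₀² = 24.44² = 597.3136, σ² = 10.18² = 103.6324. Prior precision 1/σ₀² = 1/597.3136; data precision n/σ² = 4/103.6324.
w = (n/σ²)/(1/σ₀² + n/σ²) = n·σ₀²/(σ² + n·σ₀²) = 4·597.3136/(103.6324 + 4·597.3136) = 2389.2544/2492.8868 = 0.9584.

0.9584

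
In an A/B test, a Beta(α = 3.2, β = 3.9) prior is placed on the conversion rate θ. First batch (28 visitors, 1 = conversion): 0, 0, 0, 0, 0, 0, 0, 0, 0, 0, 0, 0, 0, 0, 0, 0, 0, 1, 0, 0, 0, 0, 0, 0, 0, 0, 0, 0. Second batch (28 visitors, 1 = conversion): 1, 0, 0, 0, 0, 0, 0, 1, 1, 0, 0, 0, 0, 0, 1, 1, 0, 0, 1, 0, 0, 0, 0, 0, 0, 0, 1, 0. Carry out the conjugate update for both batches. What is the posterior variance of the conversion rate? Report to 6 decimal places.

The Beta prior is conjugate to a Binomial/Bernoulli likelihood; the update adds successes to α and failures to β.
After batch 1: Beta(3.2+1, 3.9+27) = Beta(4.2, 30.9).
After batch 2: Beta(4.2+7, 30.9+21) = Beta(11.2, 51.9).
Var = αβ/((α+β)²(α+β+1)) = 11.2·51.9/(63.1²·64.1) = 0.002278.

0.002278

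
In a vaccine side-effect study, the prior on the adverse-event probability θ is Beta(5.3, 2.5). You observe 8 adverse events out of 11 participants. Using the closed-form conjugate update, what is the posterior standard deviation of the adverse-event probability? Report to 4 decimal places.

The Beta prior is conjugate to a Binomial/Bernoulli likelihood; the update adds successes to α and failures to β.
Posterior: Beta(α+k, β+n−k) = Beta(5.3+8, 2.5+3) = Beta(13.3, 5.5).
Var = αβ/((α+β)²(α+β+1)) = 13.3·5.5/(18.8²·19.8) = 0.01045282; SD = √0.01045282 = 0.1022.

0.1022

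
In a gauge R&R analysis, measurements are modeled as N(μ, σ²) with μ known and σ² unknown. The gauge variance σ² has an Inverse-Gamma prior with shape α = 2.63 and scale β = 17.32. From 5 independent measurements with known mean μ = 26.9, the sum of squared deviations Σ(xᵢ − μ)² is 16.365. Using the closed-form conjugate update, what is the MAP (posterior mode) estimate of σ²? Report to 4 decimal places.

With known mean μ and an Inverse-Gamma(α, β) prior on σ², the Normal likelihood is conjugate: posterior is Inv-Gamma(α + n/2, β + Σ(xᵢ−μ)²/2).
Posterior: Inv-Gamma(2.63 + 5/2, 17.32 + 16.365/2) = Inv-Gamma(5.13, 25.5025).
Mode = β/(α+1) = 25.5025/6.13 = 4.1603.

4.1603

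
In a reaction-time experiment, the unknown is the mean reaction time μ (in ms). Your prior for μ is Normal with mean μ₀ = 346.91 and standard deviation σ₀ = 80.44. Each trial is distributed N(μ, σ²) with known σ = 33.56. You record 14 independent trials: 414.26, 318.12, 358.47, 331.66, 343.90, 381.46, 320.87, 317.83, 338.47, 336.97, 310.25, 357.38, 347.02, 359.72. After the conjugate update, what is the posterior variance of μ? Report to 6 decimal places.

79.460195

For Normal data with known variance σ², a Normal(μ₀, σ₀²) prior on μ is conjugate. Posterior precision = 1/σ₀² + n/σ²; posterior mean is the precision-weighted average of μ₀ and x̄.
σ₀² = 80.44² = 6470.5936, σ² = 33.56² = 1126.2736; σ² + n·σ₀² = 1126.2736 + 14·6470.5936 = 91714.584.
Posterior precision = 1/σ₀² + n/σ² = 1/6470.5936 + 14/1126.2736 = (σ² + n·σ₀²)/(σ₀²σ²) = 91714.584/(6470.5936·1126.2736); posterior variance σₙ² = σ₀²σ²/(σ² + n·σ₀²) = 6470.5936·1126.2736/91714.584 = 79.460195.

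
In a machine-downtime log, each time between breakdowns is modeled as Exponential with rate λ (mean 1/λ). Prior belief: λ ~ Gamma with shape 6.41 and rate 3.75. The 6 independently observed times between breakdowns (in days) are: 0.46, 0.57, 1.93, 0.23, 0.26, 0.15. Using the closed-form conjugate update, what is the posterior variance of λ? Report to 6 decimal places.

0.229719

With a Gamma(shape α, rate β) prior on the exponential rate λ, the posterior after n observations with total T = Σxᵢ is Gamma(α+n, β+T).
Sum of observations T = 3.60 days; n = 6.
Posterior: Gamma(6.41+6, 3.75+3.60) = Gamma(12.41, 7.35).
Var = α/β² = 0.229719.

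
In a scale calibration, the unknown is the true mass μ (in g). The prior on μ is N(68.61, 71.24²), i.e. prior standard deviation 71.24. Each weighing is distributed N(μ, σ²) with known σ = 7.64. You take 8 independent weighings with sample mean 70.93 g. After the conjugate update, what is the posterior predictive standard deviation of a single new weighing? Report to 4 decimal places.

8.1028

For Normal data with known variance σ², a Normal(μ₀, σ₀²) prior on μ is conjugate. Posterior precision = 1/σ₀² + n/σ²; posterior mean is the precision-weighted average of μ₀ and x̄.
σ₀² = 71.24² = 5075.1376, σ² = 7.64² = 58.3696; σ² + n·σ₀² = 58.3696 + 8·5075.1376 = 40659.4704.
Posterior precision = 1/σ₀² + n/σ² = 1/5075.1376 + 8/58.3696 = (σ² + n·σ₀²)/(σ₀²σ²) = 40659.4704/(5075.1376·58.3696); posterior variance σₙ² = σ₀²σ²/(σ² + n·σ₀²) = 5075.1376·58.3696/40659.4704 = 7.285726.
Predictive variance for one new observation = σₙ² + σ² = 5075.1376·58.3696/40659.4704 + 58.3696 = σ²·(σ₀² + 40659.4704)/40659.4704 = 58.3696·45734.608/40659.4704 = 65.655326; SD = √(58.3696·45734.608/40659.4704) = 8.1028.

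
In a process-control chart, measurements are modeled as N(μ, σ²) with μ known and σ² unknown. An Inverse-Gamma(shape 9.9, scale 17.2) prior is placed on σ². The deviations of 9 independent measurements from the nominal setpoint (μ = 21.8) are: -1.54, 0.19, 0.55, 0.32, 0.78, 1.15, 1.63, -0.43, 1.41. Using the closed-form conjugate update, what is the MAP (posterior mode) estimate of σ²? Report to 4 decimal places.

With known mean μ and an Inverse-Gamma(α, β) prior on σ², the Normal likelihood is conjugate: posterior is Inv-Gamma(α + n/2, β + Σ(xᵢ−μ)²/2).
Σ(xᵢ−μ)² = (-1.54)² + (0.19)² + (0.55)² + (0.32)² + (0.78)² + (1.15)² + (1.63)² + (-0.43)² + (1.41)² = 9.5734.
Posterior: Inv-Gamma(9.9 + 9/2, 17.2 + 9.5734/2) = Inv-Gamma(14.40, 21.98670).
Mode = β/(α+1) = 21.98670/15.40 = 1.4277.

1.4277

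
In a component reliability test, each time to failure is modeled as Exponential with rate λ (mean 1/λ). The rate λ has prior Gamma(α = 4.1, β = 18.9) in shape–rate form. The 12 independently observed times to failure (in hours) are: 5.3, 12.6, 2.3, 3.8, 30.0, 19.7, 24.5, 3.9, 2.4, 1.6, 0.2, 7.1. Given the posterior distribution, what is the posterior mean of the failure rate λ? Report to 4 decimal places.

0.1217

With a Gamma(shape α, rate β) prior on the exponential rate λ, the posterior after n observations with total T = Σxᵢ is Gamma(α+n, β+T).
Sum of observations T = 113.4 hours; n = 12.
Posterior: Gamma(4.1+12, 18.9+113.4) = Gamma(16.1, 132.3).
Posterior mean of λ = α/β = 16.1/132.3 = 0.1217.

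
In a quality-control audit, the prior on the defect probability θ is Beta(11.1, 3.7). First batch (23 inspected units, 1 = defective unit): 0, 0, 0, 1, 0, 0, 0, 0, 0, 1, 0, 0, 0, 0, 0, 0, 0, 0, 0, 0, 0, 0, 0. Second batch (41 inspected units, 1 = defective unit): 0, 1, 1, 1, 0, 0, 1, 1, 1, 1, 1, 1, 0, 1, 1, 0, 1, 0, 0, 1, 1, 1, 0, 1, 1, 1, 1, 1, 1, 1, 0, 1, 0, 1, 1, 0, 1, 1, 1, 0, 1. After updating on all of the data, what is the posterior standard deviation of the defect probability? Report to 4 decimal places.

The Beta prior is conjugate to a Binomial/Bernoulli likelihood; the update adds successes to α and failures to β.
After batch 1: Beta(11.1+2, 3.7+21) = Beta(13.1, 24.7).
After batch 2: Beta(13.1+29, 24.7+12) = Beta(42.1, 36.7).
Var = αβ/((α+β)²(α+β+1)) = 42.1·36.7/(78.8²·79.8) = 0.00311812; SD = √0.00311812 = 0.0558.

0.0558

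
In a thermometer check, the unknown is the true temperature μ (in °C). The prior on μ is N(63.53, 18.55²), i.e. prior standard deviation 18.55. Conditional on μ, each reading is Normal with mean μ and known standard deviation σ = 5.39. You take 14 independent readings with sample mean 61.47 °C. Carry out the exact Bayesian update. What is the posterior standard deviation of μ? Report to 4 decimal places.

For Normal data with known variance σ², a Normal(μ₀, σ₀²) prior on μ is conjugate. Posterior precision = 1/σ₀² + n/σ²; posterior mean is the precision-weighted average of μ₀ and x̄.
σ₀² = 18.55² = 344.1025, σ² = 5.39² = 29.0521; σ² + n·σ₀² = 29.0521 + 14·344.1025 = 4846.4871.
Posterior precision = 1/σ₀² + n/σ² = 1/344.1025 + 14/29.0521 = (σ² + n·σ₀²)/(σ₀²σ²) = 4846.4871/(344.1025·29.0521); posterior variance σₙ² = σ₀²σ²/(σ² + n·σ₀²) = 344.1025·29.0521/4846.4871 = 2.062711.
Posterior SD = √σₙ² = √(344.1025·29.0521/4846.4871) = 1.4362.

1.4362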